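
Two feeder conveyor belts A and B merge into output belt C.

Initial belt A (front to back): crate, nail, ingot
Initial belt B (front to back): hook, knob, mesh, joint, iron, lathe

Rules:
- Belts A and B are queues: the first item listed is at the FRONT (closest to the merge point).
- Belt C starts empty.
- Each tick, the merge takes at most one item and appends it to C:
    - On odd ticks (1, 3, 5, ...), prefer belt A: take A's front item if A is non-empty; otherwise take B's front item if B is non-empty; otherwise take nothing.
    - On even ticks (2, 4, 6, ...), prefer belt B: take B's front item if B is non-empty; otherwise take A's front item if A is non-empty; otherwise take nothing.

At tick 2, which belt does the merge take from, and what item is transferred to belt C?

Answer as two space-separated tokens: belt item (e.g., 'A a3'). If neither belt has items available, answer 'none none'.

Answer: B hook

Derivation:
Tick 1: prefer A, take crate from A; A=[nail,ingot] B=[hook,knob,mesh,joint,iron,lathe] C=[crate]
Tick 2: prefer B, take hook from B; A=[nail,ingot] B=[knob,mesh,joint,iron,lathe] C=[crate,hook]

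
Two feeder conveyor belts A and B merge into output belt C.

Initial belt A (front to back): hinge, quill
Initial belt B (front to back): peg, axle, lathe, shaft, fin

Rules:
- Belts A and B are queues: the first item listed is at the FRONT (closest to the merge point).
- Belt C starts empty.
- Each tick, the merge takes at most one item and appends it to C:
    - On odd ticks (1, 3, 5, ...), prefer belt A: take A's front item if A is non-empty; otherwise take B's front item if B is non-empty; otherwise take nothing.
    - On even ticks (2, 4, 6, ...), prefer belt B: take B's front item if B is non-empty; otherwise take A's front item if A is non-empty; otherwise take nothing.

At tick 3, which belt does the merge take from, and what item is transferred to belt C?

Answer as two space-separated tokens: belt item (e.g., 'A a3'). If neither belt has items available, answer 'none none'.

Answer: A quill

Derivation:
Tick 1: prefer A, take hinge from A; A=[quill] B=[peg,axle,lathe,shaft,fin] C=[hinge]
Tick 2: prefer B, take peg from B; A=[quill] B=[axle,lathe,shaft,fin] C=[hinge,peg]
Tick 3: prefer A, take quill from A; A=[-] B=[axle,lathe,shaft,fin] C=[hinge,peg,quill]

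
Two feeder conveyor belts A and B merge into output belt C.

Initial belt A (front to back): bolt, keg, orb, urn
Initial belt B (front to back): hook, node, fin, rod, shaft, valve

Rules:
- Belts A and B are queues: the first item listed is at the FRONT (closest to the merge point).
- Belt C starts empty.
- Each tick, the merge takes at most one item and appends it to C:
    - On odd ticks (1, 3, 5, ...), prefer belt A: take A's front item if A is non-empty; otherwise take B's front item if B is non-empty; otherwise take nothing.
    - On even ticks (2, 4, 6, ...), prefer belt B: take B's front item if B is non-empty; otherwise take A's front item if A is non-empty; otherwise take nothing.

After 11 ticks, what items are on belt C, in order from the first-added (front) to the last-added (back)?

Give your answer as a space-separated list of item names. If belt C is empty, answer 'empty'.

Answer: bolt hook keg node orb fin urn rod shaft valve

Derivation:
Tick 1: prefer A, take bolt from A; A=[keg,orb,urn] B=[hook,node,fin,rod,shaft,valve] C=[bolt]
Tick 2: prefer B, take hook from B; A=[keg,orb,urn] B=[node,fin,rod,shaft,valve] C=[bolt,hook]
Tick 3: prefer A, take keg from A; A=[orb,urn] B=[node,fin,rod,shaft,valve] C=[bolt,hook,keg]
Tick 4: prefer B, take node from B; A=[orb,urn] B=[fin,rod,shaft,valve] C=[bolt,hook,keg,node]
Tick 5: prefer A, take orb from A; A=[urn] B=[fin,rod,shaft,valve] C=[bolt,hook,keg,node,orb]
Tick 6: prefer B, take fin from B; A=[urn] B=[rod,shaft,valve] C=[bolt,hook,keg,node,orb,fin]
Tick 7: prefer A, take urn from A; A=[-] B=[rod,shaft,valve] C=[bolt,hook,keg,node,orb,fin,urn]
Tick 8: prefer B, take rod from B; A=[-] B=[shaft,valve] C=[bolt,hook,keg,node,orb,fin,urn,rod]
Tick 9: prefer A, take shaft from B; A=[-] B=[valve] C=[bolt,hook,keg,node,orb,fin,urn,rod,shaft]
Tick 10: prefer B, take valve from B; A=[-] B=[-] C=[bolt,hook,keg,node,orb,fin,urn,rod,shaft,valve]
Tick 11: prefer A, both empty, nothing taken; A=[-] B=[-] C=[bolt,hook,keg,node,orb,fin,urn,rod,shaft,valve]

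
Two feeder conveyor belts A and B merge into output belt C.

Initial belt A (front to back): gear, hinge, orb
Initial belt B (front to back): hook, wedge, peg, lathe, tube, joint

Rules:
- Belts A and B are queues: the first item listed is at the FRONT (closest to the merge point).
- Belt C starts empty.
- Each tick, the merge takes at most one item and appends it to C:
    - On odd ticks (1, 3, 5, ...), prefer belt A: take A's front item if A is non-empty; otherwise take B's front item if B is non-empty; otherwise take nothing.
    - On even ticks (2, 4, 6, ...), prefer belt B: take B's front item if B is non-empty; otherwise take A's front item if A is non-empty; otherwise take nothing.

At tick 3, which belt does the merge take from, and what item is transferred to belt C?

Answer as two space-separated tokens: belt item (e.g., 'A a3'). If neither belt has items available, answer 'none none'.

Answer: A hinge

Derivation:
Tick 1: prefer A, take gear from A; A=[hinge,orb] B=[hook,wedge,peg,lathe,tube,joint] C=[gear]
Tick 2: prefer B, take hook from B; A=[hinge,orb] B=[wedge,peg,lathe,tube,joint] C=[gear,hook]
Tick 3: prefer A, take hinge from A; A=[orb] B=[wedge,peg,lathe,tube,joint] C=[gear,hook,hinge]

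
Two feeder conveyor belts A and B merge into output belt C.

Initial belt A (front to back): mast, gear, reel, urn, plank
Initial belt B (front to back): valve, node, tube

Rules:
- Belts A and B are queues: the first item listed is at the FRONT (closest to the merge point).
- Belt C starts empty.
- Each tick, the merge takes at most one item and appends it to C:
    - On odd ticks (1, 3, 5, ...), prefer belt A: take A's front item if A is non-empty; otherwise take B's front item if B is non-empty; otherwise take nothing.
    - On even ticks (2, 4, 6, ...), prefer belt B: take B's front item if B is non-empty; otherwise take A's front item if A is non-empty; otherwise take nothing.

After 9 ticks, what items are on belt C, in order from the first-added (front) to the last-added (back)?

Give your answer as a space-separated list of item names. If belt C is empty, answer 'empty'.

Answer: mast valve gear node reel tube urn plank

Derivation:
Tick 1: prefer A, take mast from A; A=[gear,reel,urn,plank] B=[valve,node,tube] C=[mast]
Tick 2: prefer B, take valve from B; A=[gear,reel,urn,plank] B=[node,tube] C=[mast,valve]
Tick 3: prefer A, take gear from A; A=[reel,urn,plank] B=[node,tube] C=[mast,valve,gear]
Tick 4: prefer B, take node from B; A=[reel,urn,plank] B=[tube] C=[mast,valve,gear,node]
Tick 5: prefer A, take reel from A; A=[urn,plank] B=[tube] C=[mast,valve,gear,node,reel]
Tick 6: prefer B, take tube from B; A=[urn,plank] B=[-] C=[mast,valve,gear,node,reel,tube]
Tick 7: prefer A, take urn from A; A=[plank] B=[-] C=[mast,valve,gear,node,reel,tube,urn]
Tick 8: prefer B, take plank from A; A=[-] B=[-] C=[mast,valve,gear,node,reel,tube,urn,plank]
Tick 9: prefer A, both empty, nothing taken; A=[-] B=[-] C=[mast,valve,gear,node,reel,tube,urn,plank]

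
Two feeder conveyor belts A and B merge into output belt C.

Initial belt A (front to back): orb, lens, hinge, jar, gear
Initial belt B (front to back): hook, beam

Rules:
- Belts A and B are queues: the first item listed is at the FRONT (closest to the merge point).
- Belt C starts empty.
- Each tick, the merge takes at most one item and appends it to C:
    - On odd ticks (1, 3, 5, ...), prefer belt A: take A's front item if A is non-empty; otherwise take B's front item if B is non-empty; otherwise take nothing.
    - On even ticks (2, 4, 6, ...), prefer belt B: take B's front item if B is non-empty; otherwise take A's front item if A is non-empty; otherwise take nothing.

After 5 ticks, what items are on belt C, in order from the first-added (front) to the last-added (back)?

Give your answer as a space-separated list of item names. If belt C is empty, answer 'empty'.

Answer: orb hook lens beam hinge

Derivation:
Tick 1: prefer A, take orb from A; A=[lens,hinge,jar,gear] B=[hook,beam] C=[orb]
Tick 2: prefer B, take hook from B; A=[lens,hinge,jar,gear] B=[beam] C=[orb,hook]
Tick 3: prefer A, take lens from A; A=[hinge,jar,gear] B=[beam] C=[orb,hook,lens]
Tick 4: prefer B, take beam from B; A=[hinge,jar,gear] B=[-] C=[orb,hook,lens,beam]
Tick 5: prefer A, take hinge from A; A=[jar,gear] B=[-] C=[orb,hook,lens,beam,hinge]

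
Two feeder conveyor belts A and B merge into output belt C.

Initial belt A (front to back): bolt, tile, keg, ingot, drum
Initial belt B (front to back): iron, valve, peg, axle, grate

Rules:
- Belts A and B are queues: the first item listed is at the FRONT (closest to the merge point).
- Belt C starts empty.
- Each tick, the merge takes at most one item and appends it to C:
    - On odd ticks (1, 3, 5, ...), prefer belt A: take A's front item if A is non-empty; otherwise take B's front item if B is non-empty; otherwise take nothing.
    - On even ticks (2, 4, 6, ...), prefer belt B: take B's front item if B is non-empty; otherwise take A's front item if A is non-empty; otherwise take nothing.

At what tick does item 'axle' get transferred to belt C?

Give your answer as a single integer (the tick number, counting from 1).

Answer: 8

Derivation:
Tick 1: prefer A, take bolt from A; A=[tile,keg,ingot,drum] B=[iron,valve,peg,axle,grate] C=[bolt]
Tick 2: prefer B, take iron from B; A=[tile,keg,ingot,drum] B=[valve,peg,axle,grate] C=[bolt,iron]
Tick 3: prefer A, take tile from A; A=[keg,ingot,drum] B=[valve,peg,axle,grate] C=[bolt,iron,tile]
Tick 4: prefer B, take valve from B; A=[keg,ingot,drum] B=[peg,axle,grate] C=[bolt,iron,tile,valve]
Tick 5: prefer A, take keg from A; A=[ingot,drum] B=[peg,axle,grate] C=[bolt,iron,tile,valve,keg]
Tick 6: prefer B, take peg from B; A=[ingot,drum] B=[axle,grate] C=[bolt,iron,tile,valve,keg,peg]
Tick 7: prefer A, take ingot from A; A=[drum] B=[axle,grate] C=[bolt,iron,tile,valve,keg,peg,ingot]
Tick 8: prefer B, take axle from B; A=[drum] B=[grate] C=[bolt,iron,tile,valve,keg,peg,ingot,axle]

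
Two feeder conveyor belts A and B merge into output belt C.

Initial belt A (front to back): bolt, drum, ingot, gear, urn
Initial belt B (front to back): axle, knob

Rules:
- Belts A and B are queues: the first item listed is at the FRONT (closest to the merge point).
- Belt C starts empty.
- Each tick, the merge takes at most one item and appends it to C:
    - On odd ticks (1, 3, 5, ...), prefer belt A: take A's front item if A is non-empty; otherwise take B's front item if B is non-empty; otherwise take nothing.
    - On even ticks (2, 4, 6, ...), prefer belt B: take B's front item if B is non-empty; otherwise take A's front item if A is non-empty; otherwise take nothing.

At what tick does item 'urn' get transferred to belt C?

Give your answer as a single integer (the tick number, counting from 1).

Tick 1: prefer A, take bolt from A; A=[drum,ingot,gear,urn] B=[axle,knob] C=[bolt]
Tick 2: prefer B, take axle from B; A=[drum,ingot,gear,urn] B=[knob] C=[bolt,axle]
Tick 3: prefer A, take drum from A; A=[ingot,gear,urn] B=[knob] C=[bolt,axle,drum]
Tick 4: prefer B, take knob from B; A=[ingot,gear,urn] B=[-] C=[bolt,axle,drum,knob]
Tick 5: prefer A, take ingot from A; A=[gear,urn] B=[-] C=[bolt,axle,drum,knob,ingot]
Tick 6: prefer B, take gear from A; A=[urn] B=[-] C=[bolt,axle,drum,knob,ingot,gear]
Tick 7: prefer A, take urn from A; A=[-] B=[-] C=[bolt,axle,drum,knob,ingot,gear,urn]

Answer: 7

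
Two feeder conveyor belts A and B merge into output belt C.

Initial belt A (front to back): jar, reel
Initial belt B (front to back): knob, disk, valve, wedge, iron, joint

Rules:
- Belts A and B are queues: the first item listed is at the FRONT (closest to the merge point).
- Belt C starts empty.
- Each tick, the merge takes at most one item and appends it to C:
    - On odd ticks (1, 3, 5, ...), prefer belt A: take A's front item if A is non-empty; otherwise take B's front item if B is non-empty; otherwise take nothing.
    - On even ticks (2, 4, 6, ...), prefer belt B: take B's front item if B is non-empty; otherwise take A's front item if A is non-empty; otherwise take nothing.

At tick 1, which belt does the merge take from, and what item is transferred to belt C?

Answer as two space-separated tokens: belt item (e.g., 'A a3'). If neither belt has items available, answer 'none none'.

Answer: A jar

Derivation:
Tick 1: prefer A, take jar from A; A=[reel] B=[knob,disk,valve,wedge,iron,joint] C=[jar]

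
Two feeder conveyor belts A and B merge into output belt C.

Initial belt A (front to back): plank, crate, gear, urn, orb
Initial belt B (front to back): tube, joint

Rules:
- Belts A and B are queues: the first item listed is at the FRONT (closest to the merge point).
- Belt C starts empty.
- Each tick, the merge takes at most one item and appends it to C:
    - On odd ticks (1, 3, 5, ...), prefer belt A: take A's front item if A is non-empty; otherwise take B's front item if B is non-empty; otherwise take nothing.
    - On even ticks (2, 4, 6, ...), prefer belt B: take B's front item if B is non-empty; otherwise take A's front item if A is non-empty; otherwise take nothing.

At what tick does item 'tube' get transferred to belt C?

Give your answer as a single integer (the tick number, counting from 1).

Answer: 2

Derivation:
Tick 1: prefer A, take plank from A; A=[crate,gear,urn,orb] B=[tube,joint] C=[plank]
Tick 2: prefer B, take tube from B; A=[crate,gear,urn,orb] B=[joint] C=[plank,tube]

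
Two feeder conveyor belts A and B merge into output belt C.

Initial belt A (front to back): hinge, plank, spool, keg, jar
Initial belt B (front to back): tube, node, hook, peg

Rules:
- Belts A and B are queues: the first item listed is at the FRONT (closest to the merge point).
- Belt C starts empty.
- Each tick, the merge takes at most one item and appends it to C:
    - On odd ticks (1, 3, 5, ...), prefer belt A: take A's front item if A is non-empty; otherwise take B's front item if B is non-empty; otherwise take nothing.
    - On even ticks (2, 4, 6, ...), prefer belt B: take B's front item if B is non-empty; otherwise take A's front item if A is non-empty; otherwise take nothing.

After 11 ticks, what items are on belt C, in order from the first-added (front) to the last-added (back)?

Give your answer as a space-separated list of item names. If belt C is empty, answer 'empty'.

Tick 1: prefer A, take hinge from A; A=[plank,spool,keg,jar] B=[tube,node,hook,peg] C=[hinge]
Tick 2: prefer B, take tube from B; A=[plank,spool,keg,jar] B=[node,hook,peg] C=[hinge,tube]
Tick 3: prefer A, take plank from A; A=[spool,keg,jar] B=[node,hook,peg] C=[hinge,tube,plank]
Tick 4: prefer B, take node from B; A=[spool,keg,jar] B=[hook,peg] C=[hinge,tube,plank,node]
Tick 5: prefer A, take spool from A; A=[keg,jar] B=[hook,peg] C=[hinge,tube,plank,node,spool]
Tick 6: prefer B, take hook from B; A=[keg,jar] B=[peg] C=[hinge,tube,plank,node,spool,hook]
Tick 7: prefer A, take keg from A; A=[jar] B=[peg] C=[hinge,tube,plank,node,spool,hook,keg]
Tick 8: prefer B, take peg from B; A=[jar] B=[-] C=[hinge,tube,plank,node,spool,hook,keg,peg]
Tick 9: prefer A, take jar from A; A=[-] B=[-] C=[hinge,tube,plank,node,spool,hook,keg,peg,jar]
Tick 10: prefer B, both empty, nothing taken; A=[-] B=[-] C=[hinge,tube,plank,node,spool,hook,keg,peg,jar]
Tick 11: prefer A, both empty, nothing taken; A=[-] B=[-] C=[hinge,tube,plank,node,spool,hook,keg,peg,jar]

Answer: hinge tube plank node spool hook keg peg jar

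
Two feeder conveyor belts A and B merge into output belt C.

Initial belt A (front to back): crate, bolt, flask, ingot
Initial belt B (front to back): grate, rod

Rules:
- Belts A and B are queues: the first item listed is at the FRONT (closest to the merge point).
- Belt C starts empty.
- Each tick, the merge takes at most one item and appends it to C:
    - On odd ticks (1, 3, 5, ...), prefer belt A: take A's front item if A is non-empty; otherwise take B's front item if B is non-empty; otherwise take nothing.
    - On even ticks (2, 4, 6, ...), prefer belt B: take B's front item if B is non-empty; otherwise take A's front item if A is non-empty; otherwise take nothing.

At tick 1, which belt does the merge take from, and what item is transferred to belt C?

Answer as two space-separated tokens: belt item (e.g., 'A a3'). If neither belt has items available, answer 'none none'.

Answer: A crate

Derivation:
Tick 1: prefer A, take crate from A; A=[bolt,flask,ingot] B=[grate,rod] C=[crate]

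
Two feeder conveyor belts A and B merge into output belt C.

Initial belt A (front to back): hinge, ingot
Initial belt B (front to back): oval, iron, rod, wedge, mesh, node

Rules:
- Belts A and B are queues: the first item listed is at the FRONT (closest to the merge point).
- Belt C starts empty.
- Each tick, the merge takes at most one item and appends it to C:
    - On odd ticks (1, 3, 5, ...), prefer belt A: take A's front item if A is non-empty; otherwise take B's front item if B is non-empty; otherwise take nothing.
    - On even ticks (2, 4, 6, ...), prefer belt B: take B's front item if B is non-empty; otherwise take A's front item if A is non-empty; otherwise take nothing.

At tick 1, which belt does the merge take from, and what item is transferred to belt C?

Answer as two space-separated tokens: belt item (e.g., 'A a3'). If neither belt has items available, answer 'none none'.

Tick 1: prefer A, take hinge from A; A=[ingot] B=[oval,iron,rod,wedge,mesh,node] C=[hinge]

Answer: A hinge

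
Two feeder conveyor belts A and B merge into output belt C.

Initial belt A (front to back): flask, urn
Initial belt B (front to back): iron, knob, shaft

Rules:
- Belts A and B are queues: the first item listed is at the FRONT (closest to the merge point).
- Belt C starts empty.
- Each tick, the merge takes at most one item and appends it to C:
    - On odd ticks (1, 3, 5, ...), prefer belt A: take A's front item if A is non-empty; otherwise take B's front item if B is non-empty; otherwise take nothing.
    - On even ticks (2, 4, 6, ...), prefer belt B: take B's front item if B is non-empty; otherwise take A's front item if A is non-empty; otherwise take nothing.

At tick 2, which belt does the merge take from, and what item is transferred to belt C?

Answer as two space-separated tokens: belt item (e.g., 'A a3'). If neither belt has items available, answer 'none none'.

Answer: B iron

Derivation:
Tick 1: prefer A, take flask from A; A=[urn] B=[iron,knob,shaft] C=[flask]
Tick 2: prefer B, take iron from B; A=[urn] B=[knob,shaft] C=[flask,iron]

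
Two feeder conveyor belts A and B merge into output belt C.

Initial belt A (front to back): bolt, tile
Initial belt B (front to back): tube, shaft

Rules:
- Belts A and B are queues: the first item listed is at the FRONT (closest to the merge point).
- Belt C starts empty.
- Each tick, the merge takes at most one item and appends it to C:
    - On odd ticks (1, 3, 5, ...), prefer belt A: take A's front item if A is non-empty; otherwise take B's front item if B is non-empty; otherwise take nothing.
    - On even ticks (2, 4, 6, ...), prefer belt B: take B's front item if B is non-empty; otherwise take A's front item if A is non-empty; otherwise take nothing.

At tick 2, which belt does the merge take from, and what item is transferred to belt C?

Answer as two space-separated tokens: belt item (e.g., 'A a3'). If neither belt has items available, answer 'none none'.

Tick 1: prefer A, take bolt from A; A=[tile] B=[tube,shaft] C=[bolt]
Tick 2: prefer B, take tube from B; A=[tile] B=[shaft] C=[bolt,tube]

Answer: B tube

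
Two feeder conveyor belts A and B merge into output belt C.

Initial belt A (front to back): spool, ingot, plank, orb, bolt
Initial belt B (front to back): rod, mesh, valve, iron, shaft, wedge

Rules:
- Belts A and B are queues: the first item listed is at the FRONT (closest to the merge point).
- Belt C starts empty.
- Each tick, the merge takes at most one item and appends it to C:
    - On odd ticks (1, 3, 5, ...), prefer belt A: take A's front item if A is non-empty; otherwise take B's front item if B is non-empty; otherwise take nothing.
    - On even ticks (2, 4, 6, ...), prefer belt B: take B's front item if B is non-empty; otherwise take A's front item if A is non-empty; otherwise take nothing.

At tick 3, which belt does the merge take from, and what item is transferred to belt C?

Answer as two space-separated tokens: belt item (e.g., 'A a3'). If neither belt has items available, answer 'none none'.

Answer: A ingot

Derivation:
Tick 1: prefer A, take spool from A; A=[ingot,plank,orb,bolt] B=[rod,mesh,valve,iron,shaft,wedge] C=[spool]
Tick 2: prefer B, take rod from B; A=[ingot,plank,orb,bolt] B=[mesh,valve,iron,shaft,wedge] C=[spool,rod]
Tick 3: prefer A, take ingot from A; A=[plank,orb,bolt] B=[mesh,valve,iron,shaft,wedge] C=[spool,rod,ingot]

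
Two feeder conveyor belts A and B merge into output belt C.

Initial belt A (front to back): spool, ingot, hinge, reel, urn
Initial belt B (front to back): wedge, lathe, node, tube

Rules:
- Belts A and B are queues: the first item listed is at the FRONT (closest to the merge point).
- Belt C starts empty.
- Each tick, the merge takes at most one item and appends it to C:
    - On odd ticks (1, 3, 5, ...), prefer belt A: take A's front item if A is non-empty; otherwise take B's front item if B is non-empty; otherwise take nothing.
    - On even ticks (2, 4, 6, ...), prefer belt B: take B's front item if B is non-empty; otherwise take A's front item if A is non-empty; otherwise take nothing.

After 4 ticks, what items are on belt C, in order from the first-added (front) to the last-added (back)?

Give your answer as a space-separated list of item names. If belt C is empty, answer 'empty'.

Tick 1: prefer A, take spool from A; A=[ingot,hinge,reel,urn] B=[wedge,lathe,node,tube] C=[spool]
Tick 2: prefer B, take wedge from B; A=[ingot,hinge,reel,urn] B=[lathe,node,tube] C=[spool,wedge]
Tick 3: prefer A, take ingot from A; A=[hinge,reel,urn] B=[lathe,node,tube] C=[spool,wedge,ingot]
Tick 4: prefer B, take lathe from B; A=[hinge,reel,urn] B=[node,tube] C=[spool,wedge,ingot,lathe]

Answer: spool wedge ingot lathe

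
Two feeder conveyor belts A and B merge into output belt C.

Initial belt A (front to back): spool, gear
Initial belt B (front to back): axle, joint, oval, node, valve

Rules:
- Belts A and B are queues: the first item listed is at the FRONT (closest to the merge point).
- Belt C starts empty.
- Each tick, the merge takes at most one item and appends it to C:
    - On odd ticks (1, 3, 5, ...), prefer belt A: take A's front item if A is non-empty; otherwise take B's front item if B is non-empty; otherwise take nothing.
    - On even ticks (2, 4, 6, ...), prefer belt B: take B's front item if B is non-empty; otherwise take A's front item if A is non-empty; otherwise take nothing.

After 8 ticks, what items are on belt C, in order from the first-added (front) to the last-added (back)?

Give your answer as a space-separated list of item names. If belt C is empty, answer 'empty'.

Tick 1: prefer A, take spool from A; A=[gear] B=[axle,joint,oval,node,valve] C=[spool]
Tick 2: prefer B, take axle from B; A=[gear] B=[joint,oval,node,valve] C=[spool,axle]
Tick 3: prefer A, take gear from A; A=[-] B=[joint,oval,node,valve] C=[spool,axle,gear]
Tick 4: prefer B, take joint from B; A=[-] B=[oval,node,valve] C=[spool,axle,gear,joint]
Tick 5: prefer A, take oval from B; A=[-] B=[node,valve] C=[spool,axle,gear,joint,oval]
Tick 6: prefer B, take node from B; A=[-] B=[valve] C=[spool,axle,gear,joint,oval,node]
Tick 7: prefer A, take valve from B; A=[-] B=[-] C=[spool,axle,gear,joint,oval,node,valve]
Tick 8: prefer B, both empty, nothing taken; A=[-] B=[-] C=[spool,axle,gear,joint,oval,node,valve]

Answer: spool axle gear joint oval node valve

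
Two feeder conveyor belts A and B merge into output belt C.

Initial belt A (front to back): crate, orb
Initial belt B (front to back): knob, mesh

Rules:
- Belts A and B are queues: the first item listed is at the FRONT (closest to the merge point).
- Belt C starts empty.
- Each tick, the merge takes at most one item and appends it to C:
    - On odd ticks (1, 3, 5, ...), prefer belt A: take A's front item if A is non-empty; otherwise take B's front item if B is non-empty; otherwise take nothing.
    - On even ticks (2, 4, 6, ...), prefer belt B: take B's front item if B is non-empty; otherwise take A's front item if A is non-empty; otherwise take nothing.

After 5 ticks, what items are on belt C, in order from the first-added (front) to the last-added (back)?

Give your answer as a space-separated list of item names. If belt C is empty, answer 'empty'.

Answer: crate knob orb mesh

Derivation:
Tick 1: prefer A, take crate from A; A=[orb] B=[knob,mesh] C=[crate]
Tick 2: prefer B, take knob from B; A=[orb] B=[mesh] C=[crate,knob]
Tick 3: prefer A, take orb from A; A=[-] B=[mesh] C=[crate,knob,orb]
Tick 4: prefer B, take mesh from B; A=[-] B=[-] C=[crate,knob,orb,mesh]
Tick 5: prefer A, both empty, nothing taken; A=[-] B=[-] C=[crate,knob,orb,mesh]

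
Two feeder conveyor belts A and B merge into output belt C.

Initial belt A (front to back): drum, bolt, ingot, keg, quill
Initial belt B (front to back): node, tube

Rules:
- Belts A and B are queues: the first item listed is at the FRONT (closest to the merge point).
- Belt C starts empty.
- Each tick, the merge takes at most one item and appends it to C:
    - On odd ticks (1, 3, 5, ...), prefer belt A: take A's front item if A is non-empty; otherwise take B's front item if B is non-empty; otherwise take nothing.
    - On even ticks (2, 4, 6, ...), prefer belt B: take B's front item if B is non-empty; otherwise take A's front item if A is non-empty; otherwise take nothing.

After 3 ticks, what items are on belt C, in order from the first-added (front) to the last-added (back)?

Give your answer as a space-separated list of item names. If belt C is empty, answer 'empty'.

Answer: drum node bolt

Derivation:
Tick 1: prefer A, take drum from A; A=[bolt,ingot,keg,quill] B=[node,tube] C=[drum]
Tick 2: prefer B, take node from B; A=[bolt,ingot,keg,quill] B=[tube] C=[drum,node]
Tick 3: prefer A, take bolt from A; A=[ingot,keg,quill] B=[tube] C=[drum,node,bolt]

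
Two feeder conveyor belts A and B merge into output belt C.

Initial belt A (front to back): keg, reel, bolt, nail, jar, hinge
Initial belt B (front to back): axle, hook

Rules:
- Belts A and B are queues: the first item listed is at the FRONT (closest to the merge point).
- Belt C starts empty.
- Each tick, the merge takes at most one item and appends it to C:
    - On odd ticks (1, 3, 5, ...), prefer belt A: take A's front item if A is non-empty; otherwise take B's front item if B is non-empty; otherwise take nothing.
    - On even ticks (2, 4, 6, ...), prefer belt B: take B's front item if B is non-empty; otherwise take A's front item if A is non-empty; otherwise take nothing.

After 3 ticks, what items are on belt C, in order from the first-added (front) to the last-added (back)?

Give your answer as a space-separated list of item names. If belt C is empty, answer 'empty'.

Answer: keg axle reel

Derivation:
Tick 1: prefer A, take keg from A; A=[reel,bolt,nail,jar,hinge] B=[axle,hook] C=[keg]
Tick 2: prefer B, take axle from B; A=[reel,bolt,nail,jar,hinge] B=[hook] C=[keg,axle]
Tick 3: prefer A, take reel from A; A=[bolt,nail,jar,hinge] B=[hook] C=[keg,axle,reel]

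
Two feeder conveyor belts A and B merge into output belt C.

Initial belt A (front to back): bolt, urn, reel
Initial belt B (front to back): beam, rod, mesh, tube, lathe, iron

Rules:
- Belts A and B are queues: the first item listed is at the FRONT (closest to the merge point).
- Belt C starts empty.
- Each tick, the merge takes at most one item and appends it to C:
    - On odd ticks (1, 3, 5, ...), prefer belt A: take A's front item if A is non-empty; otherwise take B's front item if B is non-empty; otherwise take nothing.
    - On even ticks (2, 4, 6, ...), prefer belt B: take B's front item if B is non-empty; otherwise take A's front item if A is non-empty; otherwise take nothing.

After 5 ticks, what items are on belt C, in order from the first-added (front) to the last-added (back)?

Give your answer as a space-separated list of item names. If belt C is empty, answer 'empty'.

Tick 1: prefer A, take bolt from A; A=[urn,reel] B=[beam,rod,mesh,tube,lathe,iron] C=[bolt]
Tick 2: prefer B, take beam from B; A=[urn,reel] B=[rod,mesh,tube,lathe,iron] C=[bolt,beam]
Tick 3: prefer A, take urn from A; A=[reel] B=[rod,mesh,tube,lathe,iron] C=[bolt,beam,urn]
Tick 4: prefer B, take rod from B; A=[reel] B=[mesh,tube,lathe,iron] C=[bolt,beam,urn,rod]
Tick 5: prefer A, take reel from A; A=[-] B=[mesh,tube,lathe,iron] C=[bolt,beam,urn,rod,reel]

Answer: bolt beam urn rod reel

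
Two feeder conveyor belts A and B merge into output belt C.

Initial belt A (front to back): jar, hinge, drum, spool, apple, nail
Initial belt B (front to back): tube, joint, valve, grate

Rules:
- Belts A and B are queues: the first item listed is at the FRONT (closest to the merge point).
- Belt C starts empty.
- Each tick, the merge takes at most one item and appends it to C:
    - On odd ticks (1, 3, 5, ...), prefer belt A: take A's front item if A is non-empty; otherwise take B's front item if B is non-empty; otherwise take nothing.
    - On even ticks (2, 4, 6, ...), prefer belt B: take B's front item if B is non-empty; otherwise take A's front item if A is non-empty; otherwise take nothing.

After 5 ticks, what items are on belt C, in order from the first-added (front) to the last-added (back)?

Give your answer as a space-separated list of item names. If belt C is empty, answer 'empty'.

Answer: jar tube hinge joint drum

Derivation:
Tick 1: prefer A, take jar from A; A=[hinge,drum,spool,apple,nail] B=[tube,joint,valve,grate] C=[jar]
Tick 2: prefer B, take tube from B; A=[hinge,drum,spool,apple,nail] B=[joint,valve,grate] C=[jar,tube]
Tick 3: prefer A, take hinge from A; A=[drum,spool,apple,nail] B=[joint,valve,grate] C=[jar,tube,hinge]
Tick 4: prefer B, take joint from B; A=[drum,spool,apple,nail] B=[valve,grate] C=[jar,tube,hinge,joint]
Tick 5: prefer A, take drum from A; A=[spool,apple,nail] B=[valve,grate] C=[jar,tube,hinge,joint,drum]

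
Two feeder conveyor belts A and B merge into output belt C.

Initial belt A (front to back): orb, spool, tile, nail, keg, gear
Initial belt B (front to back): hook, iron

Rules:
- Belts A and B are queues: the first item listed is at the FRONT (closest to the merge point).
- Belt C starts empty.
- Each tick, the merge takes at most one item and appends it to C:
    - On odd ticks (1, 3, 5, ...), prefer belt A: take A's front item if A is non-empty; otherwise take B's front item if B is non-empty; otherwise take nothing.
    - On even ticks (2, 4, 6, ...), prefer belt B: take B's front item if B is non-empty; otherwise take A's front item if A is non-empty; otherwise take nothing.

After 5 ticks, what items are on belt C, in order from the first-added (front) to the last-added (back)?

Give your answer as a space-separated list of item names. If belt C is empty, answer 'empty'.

Answer: orb hook spool iron tile

Derivation:
Tick 1: prefer A, take orb from A; A=[spool,tile,nail,keg,gear] B=[hook,iron] C=[orb]
Tick 2: prefer B, take hook from B; A=[spool,tile,nail,keg,gear] B=[iron] C=[orb,hook]
Tick 3: prefer A, take spool from A; A=[tile,nail,keg,gear] B=[iron] C=[orb,hook,spool]
Tick 4: prefer B, take iron from B; A=[tile,nail,keg,gear] B=[-] C=[orb,hook,spool,iron]
Tick 5: prefer A, take tile from A; A=[nail,keg,gear] B=[-] C=[orb,hook,spool,iron,tile]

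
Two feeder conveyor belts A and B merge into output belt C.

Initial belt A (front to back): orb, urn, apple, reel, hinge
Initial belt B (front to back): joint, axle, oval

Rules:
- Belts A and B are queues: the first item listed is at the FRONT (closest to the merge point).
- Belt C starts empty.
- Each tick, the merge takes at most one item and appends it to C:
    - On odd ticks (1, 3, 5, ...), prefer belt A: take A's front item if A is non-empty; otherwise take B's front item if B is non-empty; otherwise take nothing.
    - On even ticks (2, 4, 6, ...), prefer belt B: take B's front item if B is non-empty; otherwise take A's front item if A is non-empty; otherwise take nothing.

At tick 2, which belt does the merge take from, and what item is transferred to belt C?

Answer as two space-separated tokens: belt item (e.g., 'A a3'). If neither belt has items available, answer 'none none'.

Tick 1: prefer A, take orb from A; A=[urn,apple,reel,hinge] B=[joint,axle,oval] C=[orb]
Tick 2: prefer B, take joint from B; A=[urn,apple,reel,hinge] B=[axle,oval] C=[orb,joint]

Answer: B joint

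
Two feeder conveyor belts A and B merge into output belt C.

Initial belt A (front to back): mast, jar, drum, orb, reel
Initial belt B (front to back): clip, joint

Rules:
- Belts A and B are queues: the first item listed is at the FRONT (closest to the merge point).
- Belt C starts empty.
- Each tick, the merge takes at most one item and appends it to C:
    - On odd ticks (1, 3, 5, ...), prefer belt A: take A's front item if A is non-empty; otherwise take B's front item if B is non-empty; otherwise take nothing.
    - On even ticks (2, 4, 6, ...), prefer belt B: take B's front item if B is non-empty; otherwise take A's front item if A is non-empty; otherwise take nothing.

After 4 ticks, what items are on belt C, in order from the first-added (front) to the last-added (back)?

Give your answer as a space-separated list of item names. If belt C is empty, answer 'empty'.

Answer: mast clip jar joint

Derivation:
Tick 1: prefer A, take mast from A; A=[jar,drum,orb,reel] B=[clip,joint] C=[mast]
Tick 2: prefer B, take clip from B; A=[jar,drum,orb,reel] B=[joint] C=[mast,clip]
Tick 3: prefer A, take jar from A; A=[drum,orb,reel] B=[joint] C=[mast,clip,jar]
Tick 4: prefer B, take joint from B; A=[drum,orb,reel] B=[-] C=[mast,clip,jar,joint]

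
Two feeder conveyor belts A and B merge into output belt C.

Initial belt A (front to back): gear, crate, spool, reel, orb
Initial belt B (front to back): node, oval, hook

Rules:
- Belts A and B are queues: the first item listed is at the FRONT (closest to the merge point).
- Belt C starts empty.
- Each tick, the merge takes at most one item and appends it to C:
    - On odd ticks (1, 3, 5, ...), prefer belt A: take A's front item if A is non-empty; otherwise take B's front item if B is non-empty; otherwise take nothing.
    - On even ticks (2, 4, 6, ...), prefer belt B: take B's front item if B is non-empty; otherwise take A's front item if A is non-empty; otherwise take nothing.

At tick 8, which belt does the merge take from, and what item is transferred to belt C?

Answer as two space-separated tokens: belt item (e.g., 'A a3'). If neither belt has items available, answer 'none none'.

Tick 1: prefer A, take gear from A; A=[crate,spool,reel,orb] B=[node,oval,hook] C=[gear]
Tick 2: prefer B, take node from B; A=[crate,spool,reel,orb] B=[oval,hook] C=[gear,node]
Tick 3: prefer A, take crate from A; A=[spool,reel,orb] B=[oval,hook] C=[gear,node,crate]
Tick 4: prefer B, take oval from B; A=[spool,reel,orb] B=[hook] C=[gear,node,crate,oval]
Tick 5: prefer A, take spool from A; A=[reel,orb] B=[hook] C=[gear,node,crate,oval,spool]
Tick 6: prefer B, take hook from B; A=[reel,orb] B=[-] C=[gear,node,crate,oval,spool,hook]
Tick 7: prefer A, take reel from A; A=[orb] B=[-] C=[gear,node,crate,oval,spool,hook,reel]
Tick 8: prefer B, take orb from A; A=[-] B=[-] C=[gear,node,crate,oval,spool,hook,reel,orb]

Answer: A orb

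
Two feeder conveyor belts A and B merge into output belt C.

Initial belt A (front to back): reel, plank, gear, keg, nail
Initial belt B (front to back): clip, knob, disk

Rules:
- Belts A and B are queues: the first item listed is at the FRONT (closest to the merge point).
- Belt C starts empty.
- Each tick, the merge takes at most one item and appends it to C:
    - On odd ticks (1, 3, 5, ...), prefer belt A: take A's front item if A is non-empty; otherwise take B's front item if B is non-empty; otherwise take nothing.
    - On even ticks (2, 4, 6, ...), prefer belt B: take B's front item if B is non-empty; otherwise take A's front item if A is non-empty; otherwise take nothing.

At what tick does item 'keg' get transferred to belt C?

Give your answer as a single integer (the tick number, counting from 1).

Answer: 7

Derivation:
Tick 1: prefer A, take reel from A; A=[plank,gear,keg,nail] B=[clip,knob,disk] C=[reel]
Tick 2: prefer B, take clip from B; A=[plank,gear,keg,nail] B=[knob,disk] C=[reel,clip]
Tick 3: prefer A, take plank from A; A=[gear,keg,nail] B=[knob,disk] C=[reel,clip,plank]
Tick 4: prefer B, take knob from B; A=[gear,keg,nail] B=[disk] C=[reel,clip,plank,knob]
Tick 5: prefer A, take gear from A; A=[keg,nail] B=[disk] C=[reel,clip,plank,knob,gear]
Tick 6: prefer B, take disk from B; A=[keg,nail] B=[-] C=[reel,clip,plank,knob,gear,disk]
Tick 7: prefer A, take keg from A; A=[nail] B=[-] C=[reel,clip,plank,knob,gear,disk,keg]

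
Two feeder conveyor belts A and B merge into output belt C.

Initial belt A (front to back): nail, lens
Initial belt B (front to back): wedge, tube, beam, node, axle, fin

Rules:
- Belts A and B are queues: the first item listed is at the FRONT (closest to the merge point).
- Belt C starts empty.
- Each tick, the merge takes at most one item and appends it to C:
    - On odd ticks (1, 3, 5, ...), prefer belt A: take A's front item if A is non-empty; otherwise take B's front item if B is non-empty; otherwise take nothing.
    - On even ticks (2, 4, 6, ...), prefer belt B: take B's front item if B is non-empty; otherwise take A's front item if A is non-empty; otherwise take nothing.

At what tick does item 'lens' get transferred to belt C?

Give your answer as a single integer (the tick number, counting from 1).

Tick 1: prefer A, take nail from A; A=[lens] B=[wedge,tube,beam,node,axle,fin] C=[nail]
Tick 2: prefer B, take wedge from B; A=[lens] B=[tube,beam,node,axle,fin] C=[nail,wedge]
Tick 3: prefer A, take lens from A; A=[-] B=[tube,beam,node,axle,fin] C=[nail,wedge,lens]

Answer: 3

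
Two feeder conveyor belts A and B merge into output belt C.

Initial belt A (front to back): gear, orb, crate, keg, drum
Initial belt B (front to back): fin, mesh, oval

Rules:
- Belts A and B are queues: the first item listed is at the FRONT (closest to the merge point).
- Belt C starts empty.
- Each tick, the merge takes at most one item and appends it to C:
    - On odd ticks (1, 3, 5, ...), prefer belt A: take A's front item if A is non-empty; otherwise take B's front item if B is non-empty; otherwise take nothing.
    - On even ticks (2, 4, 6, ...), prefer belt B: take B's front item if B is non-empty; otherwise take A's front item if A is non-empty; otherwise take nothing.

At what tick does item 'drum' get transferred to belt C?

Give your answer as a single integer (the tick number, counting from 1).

Answer: 8

Derivation:
Tick 1: prefer A, take gear from A; A=[orb,crate,keg,drum] B=[fin,mesh,oval] C=[gear]
Tick 2: prefer B, take fin from B; A=[orb,crate,keg,drum] B=[mesh,oval] C=[gear,fin]
Tick 3: prefer A, take orb from A; A=[crate,keg,drum] B=[mesh,oval] C=[gear,fin,orb]
Tick 4: prefer B, take mesh from B; A=[crate,keg,drum] B=[oval] C=[gear,fin,orb,mesh]
Tick 5: prefer A, take crate from A; A=[keg,drum] B=[oval] C=[gear,fin,orb,mesh,crate]
Tick 6: prefer B, take oval from B; A=[keg,drum] B=[-] C=[gear,fin,orb,mesh,crate,oval]
Tick 7: prefer A, take keg from A; A=[drum] B=[-] C=[gear,fin,orb,mesh,crate,oval,keg]
Tick 8: prefer B, take drum from A; A=[-] B=[-] C=[gear,fin,orb,mesh,crate,oval,keg,drum]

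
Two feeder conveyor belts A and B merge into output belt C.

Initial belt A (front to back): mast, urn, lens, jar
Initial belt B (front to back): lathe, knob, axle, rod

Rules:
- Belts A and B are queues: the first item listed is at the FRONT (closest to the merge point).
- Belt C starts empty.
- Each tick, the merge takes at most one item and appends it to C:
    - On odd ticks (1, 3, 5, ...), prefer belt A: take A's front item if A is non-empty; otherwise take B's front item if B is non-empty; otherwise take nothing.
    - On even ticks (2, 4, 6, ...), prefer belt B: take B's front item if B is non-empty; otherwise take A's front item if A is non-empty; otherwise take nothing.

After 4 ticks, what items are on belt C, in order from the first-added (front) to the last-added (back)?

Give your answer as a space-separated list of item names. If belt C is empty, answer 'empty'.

Tick 1: prefer A, take mast from A; A=[urn,lens,jar] B=[lathe,knob,axle,rod] C=[mast]
Tick 2: prefer B, take lathe from B; A=[urn,lens,jar] B=[knob,axle,rod] C=[mast,lathe]
Tick 3: prefer A, take urn from A; A=[lens,jar] B=[knob,axle,rod] C=[mast,lathe,urn]
Tick 4: prefer B, take knob from B; A=[lens,jar] B=[axle,rod] C=[mast,lathe,urn,knob]

Answer: mast lathe urn knob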